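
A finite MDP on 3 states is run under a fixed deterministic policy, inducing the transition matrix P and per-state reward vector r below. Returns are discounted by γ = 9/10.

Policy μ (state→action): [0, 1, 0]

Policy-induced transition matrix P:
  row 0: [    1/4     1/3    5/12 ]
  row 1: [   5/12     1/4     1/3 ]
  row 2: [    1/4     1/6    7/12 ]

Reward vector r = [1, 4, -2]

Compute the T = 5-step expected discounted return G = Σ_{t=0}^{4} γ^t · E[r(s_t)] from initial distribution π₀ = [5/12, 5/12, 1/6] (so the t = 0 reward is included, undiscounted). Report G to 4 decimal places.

t=0: π = [0.4167, 0.4167, 0.1667], E[r] = 1.7500, γ^t·E[r] = 1.750000, running G = 1.750000
t=1: π = [0.3194, 0.2708, 0.4097], E[r] = 0.5833, γ^t·E[r] = 0.525000, running G = 2.275000
t=2: π = [0.2951, 0.2425, 0.4624], E[r] = 0.3403, γ^t·E[r] = 0.275625, running G = 2.550625
t=3: π = [0.2904, 0.2361, 0.4735], E[r] = 0.2876, γ^t·E[r] = 0.209672, running G = 2.760297
t=4: π = [0.2893, 0.2347, 0.4759], E[r] = 0.2765, γ^t·E[r] = 0.181396, running G = 2.941693

G = 2.9417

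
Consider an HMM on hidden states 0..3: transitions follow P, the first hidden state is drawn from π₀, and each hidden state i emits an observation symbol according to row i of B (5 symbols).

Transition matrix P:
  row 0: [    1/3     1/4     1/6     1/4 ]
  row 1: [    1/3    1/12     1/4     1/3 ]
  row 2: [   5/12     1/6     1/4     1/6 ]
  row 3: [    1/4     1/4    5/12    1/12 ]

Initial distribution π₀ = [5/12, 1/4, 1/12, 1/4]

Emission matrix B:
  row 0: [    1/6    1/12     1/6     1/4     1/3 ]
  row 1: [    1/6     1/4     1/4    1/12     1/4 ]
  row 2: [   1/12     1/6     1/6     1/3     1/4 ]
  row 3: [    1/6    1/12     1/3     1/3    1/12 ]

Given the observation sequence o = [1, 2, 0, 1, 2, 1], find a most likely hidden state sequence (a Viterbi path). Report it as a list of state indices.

t=0: δ = [3.472e-02, 6.250e-02, 1.389e-02, 2.083e-02]  (obs o_0=1)
t=1: δ = [3.472e-03, 2.170e-03, 2.604e-03, 6.944e-03]  ψ = [1, 0, 1, 1]  (obs o_1=2)
t=2: δ = [2.894e-04, 2.894e-04, 2.411e-04, 1.447e-04]  ψ = [3, 3, 3, 0]  (obs o_2=0)
t=3: δ = [8.372e-06, 1.808e-05, 1.206e-05, 8.038e-06]  ψ = [2, 0, 1, 1]  (obs o_3=1)
t=4: δ = [1.005e-06, 5.233e-07, 7.535e-07, 2.009e-06]  ψ = [1, 0, 1, 1]  (obs o_4=2)
t=5: δ = [4.186e-08, 1.256e-07, 1.395e-07, 2.093e-08]  ψ = [3, 3, 3, 0]  (obs o_5=1)
backtrack: best end state = 2; path = [1, 3, 0, 1, 3, 2]

path = [1, 3, 0, 1, 3, 2]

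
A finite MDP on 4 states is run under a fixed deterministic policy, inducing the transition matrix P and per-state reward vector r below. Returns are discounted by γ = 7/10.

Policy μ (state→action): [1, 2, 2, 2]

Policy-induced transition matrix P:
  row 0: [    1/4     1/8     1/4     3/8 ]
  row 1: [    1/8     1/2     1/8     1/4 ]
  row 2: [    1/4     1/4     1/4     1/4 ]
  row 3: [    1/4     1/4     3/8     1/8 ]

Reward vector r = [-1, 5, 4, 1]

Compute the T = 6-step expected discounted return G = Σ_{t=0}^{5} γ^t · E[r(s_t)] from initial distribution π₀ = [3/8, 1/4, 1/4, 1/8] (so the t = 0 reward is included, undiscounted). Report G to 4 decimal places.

G = 6.7149

t=0: π = [0.3750, 0.2500, 0.2500, 0.1250], E[r] = 2.0000, γ^t·E[r] = 2.000000, running G = 2.000000
t=1: π = [0.2188, 0.2656, 0.2344, 0.2813], E[r] = 2.3281, γ^t·E[r] = 1.629688, running G = 3.629688
t=2: π = [0.2168, 0.2891, 0.2520, 0.2422], E[r] = 2.4785, γ^t·E[r] = 1.214473, running G = 4.844160
t=3: π = [0.2139, 0.2952, 0.2441, 0.2468], E[r] = 2.4854, γ^t·E[r] = 0.852476, running G = 5.696636
t=4: π = [0.2131, 0.2971, 0.2440, 0.2459], E[r] = 2.4939, γ^t·E[r] = 0.598785, running G = 6.295420
t=5: π = [0.2129, 0.2976, 0.2436, 0.2459], E[r] = 2.4956, γ^t·E[r] = 0.419432, running G = 6.714852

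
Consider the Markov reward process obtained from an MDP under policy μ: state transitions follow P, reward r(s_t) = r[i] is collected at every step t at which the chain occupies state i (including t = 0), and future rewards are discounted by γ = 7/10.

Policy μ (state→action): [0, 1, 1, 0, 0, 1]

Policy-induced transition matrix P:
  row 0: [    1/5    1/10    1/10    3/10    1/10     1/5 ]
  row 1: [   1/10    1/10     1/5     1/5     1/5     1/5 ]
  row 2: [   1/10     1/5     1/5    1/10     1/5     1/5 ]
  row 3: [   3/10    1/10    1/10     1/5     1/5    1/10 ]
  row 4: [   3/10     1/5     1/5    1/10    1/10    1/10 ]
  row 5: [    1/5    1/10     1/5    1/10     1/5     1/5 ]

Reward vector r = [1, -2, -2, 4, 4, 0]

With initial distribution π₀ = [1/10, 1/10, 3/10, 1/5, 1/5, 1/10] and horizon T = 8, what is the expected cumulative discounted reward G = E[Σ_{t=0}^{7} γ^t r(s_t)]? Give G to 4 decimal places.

t=0: π = [0.1000, 0.1000, 0.3000, 0.2000, 0.2000, 0.1000], E[r] = 0.9000, γ^t·E[r] = 0.900000, running G = 0.900000
t=1: π = [0.2000, 0.1500, 0.1700, 0.1500, 0.1700, 0.1600], E[r] = 0.8400, γ^t·E[r] = 0.588000, running G = 1.488000
t=2: π = [0.2000, 0.1340, 0.1650, 0.1700, 0.1630, 0.1680], E[r] = 0.9340, γ^t·E[r] = 0.457660, running G = 1.945660
t=3: π = [0.2034, 0.1328, 0.1630, 0.1704, 0.1637, 0.1667], E[r] = 0.9482, γ^t·E[r] = 0.325233, running G = 2.270893
t=4: π = [0.2038, 0.1327, 0.1626, 0.1710, 0.1633, 0.1666], E[r] = 0.9504, γ^t·E[r] = 0.228193, running G = 2.499086
t=5: π = [0.2039, 0.1326, 0.1625, 0.1711, 0.1633, 0.1666], E[r] = 0.9514, γ^t·E[r] = 0.159896, running G = 2.658982
t=6: π = [0.2039, 0.1326, 0.1625, 0.1712, 0.1633, 0.1666], E[r] = 0.9515, γ^t·E[r] = 0.111944, running G = 2.770927
t=7: π = [0.2039, 0.1326, 0.1625, 0.1712, 0.1633, 0.1666], E[r] = 0.9516, γ^t·E[r] = 0.078364, running G = 2.849291

G = 2.8493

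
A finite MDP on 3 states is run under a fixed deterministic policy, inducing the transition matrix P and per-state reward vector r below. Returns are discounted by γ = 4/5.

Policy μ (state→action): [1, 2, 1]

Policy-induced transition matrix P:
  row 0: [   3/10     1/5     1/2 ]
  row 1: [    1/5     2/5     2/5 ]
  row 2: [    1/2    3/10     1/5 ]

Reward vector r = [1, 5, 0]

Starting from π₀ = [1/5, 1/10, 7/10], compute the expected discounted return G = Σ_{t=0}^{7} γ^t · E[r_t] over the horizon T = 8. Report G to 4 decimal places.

G = 6.4626

t=0: π = [0.2000, 0.1000, 0.7000], E[r] = 0.7000, γ^t·E[r] = 0.700000, running G = 0.700000
t=1: π = [0.4300, 0.2900, 0.2800], E[r] = 1.8800, γ^t·E[r] = 1.504000, running G = 2.204000
t=2: π = [0.3270, 0.2860, 0.3870], E[r] = 1.7570, γ^t·E[r] = 1.124480, running G = 3.328480
t=3: π = [0.3488, 0.2959, 0.3553], E[r] = 1.8283, γ^t·E[r] = 0.936090, running G = 4.264570
t=4: π = [0.3415, 0.2947, 0.3638], E[r] = 1.8150, γ^t·E[r] = 0.743432, running G = 5.008002
t=5: π = [0.3433, 0.2953, 0.3614], E[r] = 1.8199, γ^t·E[r] = 0.596349, running G = 5.604351
t=6: π = [0.3427, 0.2952, 0.3621], E[r] = 1.8188, γ^t·E[r] = 0.476777, running G = 6.081128
t=7: π = [0.3429, 0.2952, 0.3619], E[r] = 1.8191, γ^t·E[r] = 0.381497, running G = 6.462625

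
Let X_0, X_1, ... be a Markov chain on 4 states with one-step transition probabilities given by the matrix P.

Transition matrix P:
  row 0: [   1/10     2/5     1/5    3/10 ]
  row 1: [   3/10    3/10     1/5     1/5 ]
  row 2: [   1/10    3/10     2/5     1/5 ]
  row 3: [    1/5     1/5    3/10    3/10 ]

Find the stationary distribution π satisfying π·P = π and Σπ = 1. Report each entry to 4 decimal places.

π = [0.1831, 0.2941, 0.2803, 0.2426]

Balance equations π_j = Σ_i π_i·P[i][j]:
  π_0 = 1/10·π_0 + 3/10·π_1 + 1/10·π_2 + 1/5·π_3
  π_1 = 2/5·π_0 + 3/10·π_1 + 3/10·π_2 + 1/5·π_3
  π_2 = 1/5·π_0 + 1/5·π_1 + 2/5·π_2 + 3/10·π_3
  normalize: π_0 + π_1 + π_2 + π_3 = 1
Solving the linear system gives exactly π = [80/437, 257/874, 245/874, 106/437].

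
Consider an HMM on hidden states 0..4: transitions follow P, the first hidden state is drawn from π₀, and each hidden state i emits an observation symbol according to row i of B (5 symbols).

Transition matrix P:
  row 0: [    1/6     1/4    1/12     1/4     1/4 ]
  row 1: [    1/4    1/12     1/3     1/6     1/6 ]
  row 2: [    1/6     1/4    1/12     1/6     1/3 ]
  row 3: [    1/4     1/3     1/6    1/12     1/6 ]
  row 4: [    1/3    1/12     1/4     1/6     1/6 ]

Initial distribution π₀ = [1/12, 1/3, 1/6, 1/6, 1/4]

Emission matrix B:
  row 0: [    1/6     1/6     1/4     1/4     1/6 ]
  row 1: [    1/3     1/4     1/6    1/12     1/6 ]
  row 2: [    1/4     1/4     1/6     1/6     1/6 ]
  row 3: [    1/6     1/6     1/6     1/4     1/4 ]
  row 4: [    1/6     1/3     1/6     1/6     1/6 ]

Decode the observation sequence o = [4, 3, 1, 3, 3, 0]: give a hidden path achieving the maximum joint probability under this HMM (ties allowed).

path = [1, 2, 4, 0, 3, 1]

t=0: δ = [1.389e-02, 5.556e-02, 2.778e-02, 4.167e-02, 4.167e-02]  (obs o_0=4)
t=1: δ = [3.472e-03, 1.157e-03, 3.086e-03, 2.315e-03, 1.543e-03]  ψ = [1, 3, 1, 1, 1]  (obs o_1=3)
t=2: δ = [9.645e-05, 2.170e-04, 9.645e-05, 1.447e-04, 3.429e-04]  ψ = [0, 0, 1, 0, 2]  (obs o_2=1)
t=3: δ = [2.858e-05, 4.019e-06, 1.429e-05, 1.429e-05, 9.526e-06]  ψ = [4, 3, 4, 4, 4]  (obs o_3=3)
t=4: δ = [1.191e-06, 5.954e-07, 3.969e-07, 1.786e-06, 1.191e-06]  ψ = [0, 0, 0, 0, 0]  (obs o_4=3)
t=5: δ = [7.442e-08, 1.985e-07, 7.442e-08, 4.961e-08, 4.961e-08]  ψ = [3, 3, 3, 0, 0]  (obs o_5=0)
backtrack: best end state = 1; path = [1, 2, 4, 0, 3, 1]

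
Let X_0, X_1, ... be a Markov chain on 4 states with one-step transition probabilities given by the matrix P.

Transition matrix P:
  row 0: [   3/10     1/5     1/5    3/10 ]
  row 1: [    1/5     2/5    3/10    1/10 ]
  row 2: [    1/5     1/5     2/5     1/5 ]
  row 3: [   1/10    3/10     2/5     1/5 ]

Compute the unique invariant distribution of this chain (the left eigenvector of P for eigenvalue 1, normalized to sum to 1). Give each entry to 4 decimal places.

Balance equations π_j = Σ_i π_i·P[i][j]:
  π_0 = 3/10·π_0 + 1/5·π_1 + 1/5·π_2 + 1/10·π_3
  π_1 = 1/5·π_0 + 2/5·π_1 + 1/5·π_2 + 3/10·π_3
  π_2 = 1/5·π_0 + 3/10·π_1 + 2/5·π_2 + 2/5·π_3
  normalize: π_0 + π_1 + π_2 + π_3 = 1
Solving the linear system gives exactly π = [148/737, 202/737, 245/737, 142/737].

π = [0.2008, 0.2741, 0.3324, 0.1927]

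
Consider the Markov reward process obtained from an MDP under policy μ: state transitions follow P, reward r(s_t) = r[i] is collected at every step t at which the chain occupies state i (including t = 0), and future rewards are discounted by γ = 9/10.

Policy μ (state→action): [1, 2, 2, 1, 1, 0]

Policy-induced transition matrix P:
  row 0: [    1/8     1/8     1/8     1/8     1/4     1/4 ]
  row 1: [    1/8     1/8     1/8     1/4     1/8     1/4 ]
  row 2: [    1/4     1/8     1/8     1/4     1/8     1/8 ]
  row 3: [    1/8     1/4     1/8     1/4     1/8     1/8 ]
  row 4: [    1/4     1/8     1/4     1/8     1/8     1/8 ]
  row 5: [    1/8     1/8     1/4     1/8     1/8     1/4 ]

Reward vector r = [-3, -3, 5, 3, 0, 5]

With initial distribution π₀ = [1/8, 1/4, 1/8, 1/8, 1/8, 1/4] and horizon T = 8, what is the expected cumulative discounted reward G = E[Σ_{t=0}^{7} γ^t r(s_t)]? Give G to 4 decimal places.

t=0: π = [0.1250, 0.2500, 0.1250, 0.1250, 0.1250, 0.2500], E[r] = 1.1250, γ^t·E[r] = 1.125000, running G = 1.125000
t=1: π = [0.1563, 0.1406, 0.1719, 0.1875, 0.1406, 0.2031], E[r] = 1.5469, γ^t·E[r] = 1.392188, running G = 2.517188
t=2: π = [0.1641, 0.1484, 0.1680, 0.1875, 0.1445, 0.1875], E[r] = 1.4023, γ^t·E[r] = 1.135898, running G = 3.653086
t=3: π = [0.1641, 0.1484, 0.1665, 0.1880, 0.1455, 0.1875], E[r] = 1.3965, γ^t·E[r] = 1.018037, running G = 4.671123
t=4: π = [0.1640, 0.1485, 0.1666, 0.1879, 0.1455, 0.1875], E[r] = 1.3967, γ^t·E[r] = 0.916394, running G = 5.587517
t=5: π = [0.1640, 0.1485, 0.1666, 0.1879, 0.1455, 0.1875], E[r] = 1.3968, γ^t·E[r] = 0.824768, running G = 6.412284
t=6: π = [0.1640, 0.1485, 0.1666, 0.1879, 0.1455, 0.1875], E[r] = 1.3967, γ^t·E[r] = 0.742287, running G = 7.154571
t=7: π = [0.1640, 0.1485, 0.1666, 0.1879, 0.1455, 0.1875], E[r] = 1.3967, γ^t·E[r] = 0.668059, running G = 7.822630

G = 7.8226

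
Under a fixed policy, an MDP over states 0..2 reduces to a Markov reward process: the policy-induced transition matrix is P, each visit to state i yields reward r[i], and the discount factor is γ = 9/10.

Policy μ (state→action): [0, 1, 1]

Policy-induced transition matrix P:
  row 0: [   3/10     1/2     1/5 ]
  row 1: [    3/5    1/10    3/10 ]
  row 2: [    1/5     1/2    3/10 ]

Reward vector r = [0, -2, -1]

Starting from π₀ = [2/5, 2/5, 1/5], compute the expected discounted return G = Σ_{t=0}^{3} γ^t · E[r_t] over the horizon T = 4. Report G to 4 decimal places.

G = -3.3543

t=0: π = [0.4000, 0.4000, 0.2000], E[r] = -1.0000, γ^t·E[r] = -1.000000, running G = -1.000000
t=1: π = [0.4000, 0.3400, 0.2600], E[r] = -0.9400, γ^t·E[r] = -0.846000, running G = -1.846000
t=2: π = [0.3760, 0.3640, 0.2600], E[r] = -0.9880, γ^t·E[r] = -0.800280, running G = -2.646280
t=3: π = [0.3832, 0.3544, 0.2624], E[r] = -0.9712, γ^t·E[r] = -0.708005, running G = -3.354285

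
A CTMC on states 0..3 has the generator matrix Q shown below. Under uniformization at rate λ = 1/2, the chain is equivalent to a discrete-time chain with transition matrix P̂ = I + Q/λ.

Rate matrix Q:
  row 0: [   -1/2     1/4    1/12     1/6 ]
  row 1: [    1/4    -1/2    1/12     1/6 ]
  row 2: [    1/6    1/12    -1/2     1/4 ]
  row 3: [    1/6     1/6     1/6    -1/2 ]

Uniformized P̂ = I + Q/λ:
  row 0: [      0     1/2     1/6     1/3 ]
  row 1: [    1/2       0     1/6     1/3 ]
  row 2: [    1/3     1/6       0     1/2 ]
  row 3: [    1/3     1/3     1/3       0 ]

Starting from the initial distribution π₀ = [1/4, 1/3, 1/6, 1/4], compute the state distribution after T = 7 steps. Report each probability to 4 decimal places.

t=0: π = [0.2500, 0.3333, 0.1667, 0.2500]
t=1: π = [0.3056, 0.2361, 0.1806, 0.2778]
t=2: π = [0.2708, 0.2755, 0.1829, 0.2708]
t=3: π = [0.2890, 0.2562, 0.1813, 0.2735]
t=4: π = [0.2797, 0.2659, 0.1820, 0.2724]
t=5: π = [0.2844, 0.2610, 0.1817, 0.2729]
t=6: π = [0.2820, 0.2635, 0.1819, 0.2727]
t=7: π = [0.2832, 0.2622, 0.1818, 0.2728]

π = [0.2832, 0.2622, 0.1818, 0.2728]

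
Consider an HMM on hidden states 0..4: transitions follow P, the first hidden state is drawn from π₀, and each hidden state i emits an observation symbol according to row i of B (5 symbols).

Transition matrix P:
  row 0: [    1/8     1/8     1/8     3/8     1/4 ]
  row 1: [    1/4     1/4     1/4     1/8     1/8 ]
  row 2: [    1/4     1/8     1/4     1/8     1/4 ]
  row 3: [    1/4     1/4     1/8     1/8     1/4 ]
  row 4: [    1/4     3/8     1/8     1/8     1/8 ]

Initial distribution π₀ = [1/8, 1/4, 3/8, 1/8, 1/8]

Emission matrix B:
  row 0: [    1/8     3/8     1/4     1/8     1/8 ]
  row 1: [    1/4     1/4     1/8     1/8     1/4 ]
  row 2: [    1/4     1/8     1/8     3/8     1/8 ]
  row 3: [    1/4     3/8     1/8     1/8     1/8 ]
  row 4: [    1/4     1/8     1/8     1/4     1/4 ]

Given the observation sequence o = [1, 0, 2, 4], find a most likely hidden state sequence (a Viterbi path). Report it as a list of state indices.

t=0: δ = [4.688e-02, 6.250e-02, 4.688e-02, 4.688e-02, 1.562e-02]  (obs o_0=1)
t=1: δ = [1.953e-03, 3.906e-03, 3.906e-03, 4.395e-03, 2.930e-03]  ψ = [1, 1, 1, 0, 0]  (obs o_1=0)
t=2: δ = [2.747e-04, 1.373e-04, 1.221e-04, 9.155e-05, 1.373e-04]  ψ = [3, 3, 1, 0, 3]  (obs o_2=2)
t=3: δ = [4.292e-06, 1.287e-05, 4.292e-06, 1.287e-05, 1.717e-05]  ψ = [0, 4, 0, 0, 0]  (obs o_3=4)
backtrack: best end state = 4; path = [0, 3, 0, 4]

path = [0, 3, 0, 4]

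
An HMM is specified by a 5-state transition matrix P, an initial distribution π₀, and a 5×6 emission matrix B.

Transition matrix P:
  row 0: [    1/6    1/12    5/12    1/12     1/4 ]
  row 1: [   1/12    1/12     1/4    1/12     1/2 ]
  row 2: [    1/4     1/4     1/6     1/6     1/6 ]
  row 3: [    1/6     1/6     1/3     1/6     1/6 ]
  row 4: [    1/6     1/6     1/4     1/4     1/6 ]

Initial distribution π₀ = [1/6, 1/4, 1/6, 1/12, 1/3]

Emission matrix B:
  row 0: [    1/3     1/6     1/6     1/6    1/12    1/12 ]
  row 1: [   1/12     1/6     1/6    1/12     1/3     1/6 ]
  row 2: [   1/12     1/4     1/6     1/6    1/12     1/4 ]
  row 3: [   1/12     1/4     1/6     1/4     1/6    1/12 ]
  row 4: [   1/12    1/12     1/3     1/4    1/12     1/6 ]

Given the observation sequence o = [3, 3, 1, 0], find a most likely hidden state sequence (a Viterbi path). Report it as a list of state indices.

path = [4, 3, 2, 0]

t=0: δ = [2.778e-02, 2.083e-02, 2.778e-02, 2.083e-02, 8.333e-02]  (obs o_0=3)
t=1: δ = [2.315e-03, 1.157e-03, 3.472e-03, 5.208e-03, 3.472e-03]  ψ = [4, 4, 4, 4, 4]  (obs o_1=3)
t=2: δ = [1.447e-04, 1.447e-04, 4.340e-04, 2.170e-04, 7.234e-05]  ψ = [2, 2, 3, 3, 3]  (obs o_2=1)
t=3: δ = [3.617e-05, 9.042e-06, 6.028e-06, 6.028e-06, 6.028e-06]  ψ = [2, 2, 2, 2, 1]  (obs o_3=0)
backtrack: best end state = 0; path = [4, 3, 2, 0]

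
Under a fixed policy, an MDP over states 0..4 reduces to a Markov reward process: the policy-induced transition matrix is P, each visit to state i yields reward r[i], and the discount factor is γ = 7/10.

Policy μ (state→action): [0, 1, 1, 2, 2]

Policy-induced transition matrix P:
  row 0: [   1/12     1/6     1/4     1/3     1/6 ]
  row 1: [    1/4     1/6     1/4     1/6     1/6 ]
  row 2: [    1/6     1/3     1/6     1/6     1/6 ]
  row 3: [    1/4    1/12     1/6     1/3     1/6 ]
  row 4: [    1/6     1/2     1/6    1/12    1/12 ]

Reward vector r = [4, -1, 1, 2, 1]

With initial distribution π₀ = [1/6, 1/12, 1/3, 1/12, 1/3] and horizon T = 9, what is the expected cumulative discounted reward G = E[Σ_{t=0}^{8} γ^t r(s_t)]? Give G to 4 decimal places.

t=0: π = [0.1667, 0.0833, 0.3333, 0.0833, 0.3333], E[r] = 1.4167, γ^t·E[r] = 1.416667, running G = 1.416667
t=1: π = [0.1667, 0.3264, 0.1875, 0.1806, 0.1389], E[r] = 1.0278, γ^t·E[r] = 0.719444, running G = 2.136111
t=2: π = [0.1950, 0.2292, 0.2078, 0.2130, 0.1551], E[r] = 1.3397, γ^t·E[r] = 0.656453, running G = 2.792564
t=3: π = [0.1873, 0.2352, 0.2020, 0.2217, 0.1537], E[r] = 1.3130, γ^t·E[r] = 0.450369, running G = 3.242933
t=4: π = [0.1891, 0.2331, 0.2019, 0.2220, 0.1539], E[r] = 1.3232, γ^t·E[r] = 0.317710, running G = 3.560644
t=5: π = [0.1888, 0.2331, 0.2019, 0.2224, 0.1538], E[r] = 1.3227, γ^t·E[r] = 0.222302, running G = 3.782946
t=6: π = [0.1889, 0.2331, 0.2018, 0.2224, 0.1538], E[r] = 1.3229, γ^t·E[r] = 0.155640, running G = 3.938586
t=7: π = [0.1889, 0.2331, 0.2018, 0.2224, 0.1538], E[r] = 1.3229, γ^t·E[r] = 0.108948, running G = 4.047534
t=8: π = [0.1889, 0.2331, 0.2018, 0.2224, 0.1538], E[r] = 1.3229, γ^t·E[r] = 0.076264, running G = 4.123798

G = 4.1238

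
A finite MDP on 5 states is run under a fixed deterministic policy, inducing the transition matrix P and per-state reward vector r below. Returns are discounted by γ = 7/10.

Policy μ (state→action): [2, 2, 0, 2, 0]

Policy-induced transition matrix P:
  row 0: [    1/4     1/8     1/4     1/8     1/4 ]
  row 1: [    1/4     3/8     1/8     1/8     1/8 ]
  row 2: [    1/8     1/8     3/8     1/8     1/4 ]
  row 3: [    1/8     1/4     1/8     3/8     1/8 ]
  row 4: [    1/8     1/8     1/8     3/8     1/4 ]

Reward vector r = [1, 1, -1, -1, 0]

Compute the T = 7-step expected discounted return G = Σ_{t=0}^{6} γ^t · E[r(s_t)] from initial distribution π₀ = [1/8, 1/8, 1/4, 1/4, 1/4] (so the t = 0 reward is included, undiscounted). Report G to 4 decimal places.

G = -0.4008

t=0: π = [0.1250, 0.1250, 0.2500, 0.2500, 0.2500], E[r] = -0.2500, γ^t·E[r] = -0.250000, running G = -0.250000
t=1: π = [0.1563, 0.1875, 0.2031, 0.2500, 0.2031], E[r] = -0.1094, γ^t·E[r] = -0.076563, running G = -0.326563
t=2: π = [0.1680, 0.2031, 0.1953, 0.2383, 0.1953], E[r] = -0.0625, γ^t·E[r] = -0.030625, running G = -0.357188
t=3: π = [0.1714, 0.2056, 0.1948, 0.2334, 0.1948], E[r] = -0.0513, γ^t·E[r] = -0.017585, running G = -0.374773
t=4: π = [0.1721, 0.2056, 0.1951, 0.2321, 0.1951], E[r] = -0.0495, γ^t·E[r] = -0.011885, running G = -0.386658
t=5: π = [0.1722, 0.2054, 0.1953, 0.2318, 0.1953], E[r] = -0.0495, γ^t·E[r] = -0.008317, running G = -0.394975
t=6: π = [0.1722, 0.2053, 0.1954, 0.2318, 0.1954], E[r] = -0.0496, γ^t·E[r] = -0.005835, running G = -0.400810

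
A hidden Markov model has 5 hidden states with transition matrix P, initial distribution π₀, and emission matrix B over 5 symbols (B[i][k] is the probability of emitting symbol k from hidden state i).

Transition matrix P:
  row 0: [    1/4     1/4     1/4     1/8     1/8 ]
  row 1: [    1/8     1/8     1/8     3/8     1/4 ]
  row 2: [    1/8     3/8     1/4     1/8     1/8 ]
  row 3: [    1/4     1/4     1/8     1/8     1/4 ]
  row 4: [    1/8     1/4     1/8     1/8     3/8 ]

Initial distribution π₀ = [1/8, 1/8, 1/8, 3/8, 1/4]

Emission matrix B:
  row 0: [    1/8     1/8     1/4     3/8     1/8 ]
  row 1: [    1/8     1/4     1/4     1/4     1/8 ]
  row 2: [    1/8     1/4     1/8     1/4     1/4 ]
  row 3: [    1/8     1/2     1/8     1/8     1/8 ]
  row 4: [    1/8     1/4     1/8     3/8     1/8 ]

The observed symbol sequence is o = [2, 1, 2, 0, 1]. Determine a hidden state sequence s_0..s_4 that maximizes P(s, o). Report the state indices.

path = [1, 3, 0, 1, 3]

t=0: δ = [3.125e-02, 3.125e-02, 1.562e-02, 4.688e-02, 3.125e-02]  (obs o_0=2)
t=1: δ = [1.465e-03, 2.930e-03, 1.953e-03, 5.859e-03, 2.930e-03]  ψ = [3, 3, 0, 1, 3]  (obs o_1=1)
t=2: δ = [3.662e-04, 3.662e-04, 9.155e-05, 1.373e-04, 1.831e-04]  ψ = [3, 3, 3, 1, 3]  (obs o_2=2)
t=3: δ = [1.144e-05, 1.144e-05, 1.144e-05, 1.717e-05, 1.144e-05]  ψ = [0, 0, 0, 1, 1]  (obs o_3=0)
t=4: δ = [5.364e-07, 1.073e-06, 7.153e-07, 2.146e-06, 1.073e-06]  ψ = [3, 2, 0, 1, 3]  (obs o_4=1)
backtrack: best end state = 3; path = [1, 3, 0, 1, 3]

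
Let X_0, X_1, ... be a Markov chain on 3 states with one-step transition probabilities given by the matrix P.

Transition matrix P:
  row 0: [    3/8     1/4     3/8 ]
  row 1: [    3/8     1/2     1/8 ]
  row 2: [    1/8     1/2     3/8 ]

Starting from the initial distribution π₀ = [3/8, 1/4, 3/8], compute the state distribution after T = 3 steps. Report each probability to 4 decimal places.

t=0: π = [0.3750, 0.2500, 0.3750]
t=1: π = [0.2813, 0.4063, 0.3125]
t=2: π = [0.2969, 0.4297, 0.2734]
t=3: π = [0.3066, 0.4258, 0.2676]

π = [0.3066, 0.4258, 0.2676]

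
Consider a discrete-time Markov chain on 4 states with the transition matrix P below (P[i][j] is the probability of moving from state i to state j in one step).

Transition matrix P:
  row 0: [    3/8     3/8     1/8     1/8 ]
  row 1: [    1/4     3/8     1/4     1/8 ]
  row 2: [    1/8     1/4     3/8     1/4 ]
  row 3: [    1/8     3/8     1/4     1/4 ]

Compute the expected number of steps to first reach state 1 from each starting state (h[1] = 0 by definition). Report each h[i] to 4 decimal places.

First-step conditioning: h[1] = 0; for i ≠ 1, h[i] = 1 + Σ_k P[i][k]·h[k].
  h[0] = 1 + 3/8·h[0] + 1/8·h[2] + 1/8·h[3]
  h[2] = 1 + 1/8·h[0] + 3/8·h[2] + 1/4·h[3]
  h[3] = 1 + 1/8·h[0] + 1/4·h[2] + 1/4·h[3]
Solving the 3×3 linear system over states ≠ 1 gives exactly h = [328/115, 0, 384/115, 336/115] (h[1] = 0 is the target).

h = [2.8522, 0.0000, 3.3391, 2.9217]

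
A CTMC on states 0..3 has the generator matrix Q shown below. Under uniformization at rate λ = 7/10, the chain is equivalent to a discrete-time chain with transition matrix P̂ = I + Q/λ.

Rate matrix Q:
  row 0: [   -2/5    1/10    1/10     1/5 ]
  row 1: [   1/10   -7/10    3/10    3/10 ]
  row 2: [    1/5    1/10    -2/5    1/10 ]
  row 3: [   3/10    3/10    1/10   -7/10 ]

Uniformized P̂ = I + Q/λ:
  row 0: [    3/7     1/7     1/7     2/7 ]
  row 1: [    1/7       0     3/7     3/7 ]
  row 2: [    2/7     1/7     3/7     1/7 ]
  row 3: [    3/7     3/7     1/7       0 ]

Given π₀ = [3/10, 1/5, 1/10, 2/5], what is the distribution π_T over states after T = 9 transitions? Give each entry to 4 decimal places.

t=0: π = [0.3000, 0.2000, 0.1000, 0.4000]
t=1: π = [0.3571, 0.2286, 0.2286, 0.1857]
t=2: π = [0.3306, 0.1633, 0.2735, 0.2327]
t=3: π = [0.3429, 0.1860, 0.2676, 0.2035]
t=4: π = [0.3372, 0.1744, 0.2725, 0.2159]
t=5: π = [0.3398, 0.1796, 0.2705, 0.2100]
t=6: π = [0.3386, 0.1772, 0.2715, 0.2127]
t=7: π = [0.3392, 0.1783, 0.2711, 0.2115]
t=8: π = [0.3389, 0.1778, 0.2712, 0.2120]
t=9: π = [0.3390, 0.1780, 0.2712, 0.2118]

π = [0.3390, 0.1780, 0.2712, 0.2118]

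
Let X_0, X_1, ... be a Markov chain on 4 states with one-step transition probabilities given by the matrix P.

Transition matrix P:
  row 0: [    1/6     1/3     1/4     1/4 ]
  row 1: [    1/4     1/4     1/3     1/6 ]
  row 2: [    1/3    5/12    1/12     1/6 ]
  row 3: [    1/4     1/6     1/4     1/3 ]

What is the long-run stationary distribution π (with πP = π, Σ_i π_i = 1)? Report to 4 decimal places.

π = [0.2489, 0.2912, 0.2351, 0.2249]

Balance equations π_j = Σ_i π_i·P[i][j]:
  π_0 = 1/6·π_0 + 1/4·π_1 + 1/3·π_2 + 1/4·π_3
  π_1 = 1/3·π_0 + 1/4·π_1 + 5/12·π_2 + 1/6·π_3
  π_2 = 1/4·π_0 + 1/3·π_1 + 1/12·π_2 + 1/4·π_3
  normalize: π_0 + π_1 + π_2 + π_3 = 1
Solving the linear system gives exactly π = [488/1961, 571/1961, 461/1961, 441/1961].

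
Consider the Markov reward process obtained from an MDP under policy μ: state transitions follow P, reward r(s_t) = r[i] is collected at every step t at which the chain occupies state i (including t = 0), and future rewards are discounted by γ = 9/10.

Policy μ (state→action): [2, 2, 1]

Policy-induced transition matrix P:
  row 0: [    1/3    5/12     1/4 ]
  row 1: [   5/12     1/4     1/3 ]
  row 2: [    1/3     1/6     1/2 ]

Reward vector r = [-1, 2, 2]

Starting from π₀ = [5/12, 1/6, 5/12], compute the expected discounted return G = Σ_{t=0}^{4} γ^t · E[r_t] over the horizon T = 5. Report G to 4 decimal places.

t=0: π = [0.4167, 0.1667, 0.4167], E[r] = 0.7500, γ^t·E[r] = 0.750000, running G = 0.750000
t=1: π = [0.3472, 0.2847, 0.3681], E[r] = 0.9583, γ^t·E[r] = 0.862500, running G = 1.612500
t=2: π = [0.3571, 0.2772, 0.3657], E[r] = 0.9288, γ^t·E[r] = 0.752344, running G = 2.364844
t=3: π = [0.3564, 0.2790, 0.3645], E[r] = 0.9307, γ^t·E[r] = 0.678480, running G = 3.043324
t=4: π = [0.3566, 0.2790, 0.3644], E[r] = 0.9302, γ^t·E[r] = 0.610332, running G = 3.653656

G = 3.6537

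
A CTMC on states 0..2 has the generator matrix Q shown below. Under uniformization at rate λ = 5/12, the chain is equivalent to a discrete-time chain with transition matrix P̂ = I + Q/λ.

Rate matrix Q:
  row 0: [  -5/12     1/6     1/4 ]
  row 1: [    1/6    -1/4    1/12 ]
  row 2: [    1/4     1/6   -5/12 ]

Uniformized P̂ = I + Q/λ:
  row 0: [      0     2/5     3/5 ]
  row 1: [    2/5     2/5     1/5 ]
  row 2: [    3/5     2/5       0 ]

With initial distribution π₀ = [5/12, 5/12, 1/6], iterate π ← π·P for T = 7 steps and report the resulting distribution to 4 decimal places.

π = [0.3223, 0.4000, 0.2777]

t=0: π = [0.4167, 0.4167, 0.1667]
t=1: π = [0.2667, 0.4000, 0.3333]
t=2: π = [0.3600, 0.4000, 0.2400]
t=3: π = [0.3040, 0.4000, 0.2960]
t=4: π = [0.3376, 0.4000, 0.2624]
t=5: π = [0.3174, 0.4000, 0.2826]
t=6: π = [0.3295, 0.4000, 0.2705]
t=7: π = [0.3223, 0.4000, 0.2777]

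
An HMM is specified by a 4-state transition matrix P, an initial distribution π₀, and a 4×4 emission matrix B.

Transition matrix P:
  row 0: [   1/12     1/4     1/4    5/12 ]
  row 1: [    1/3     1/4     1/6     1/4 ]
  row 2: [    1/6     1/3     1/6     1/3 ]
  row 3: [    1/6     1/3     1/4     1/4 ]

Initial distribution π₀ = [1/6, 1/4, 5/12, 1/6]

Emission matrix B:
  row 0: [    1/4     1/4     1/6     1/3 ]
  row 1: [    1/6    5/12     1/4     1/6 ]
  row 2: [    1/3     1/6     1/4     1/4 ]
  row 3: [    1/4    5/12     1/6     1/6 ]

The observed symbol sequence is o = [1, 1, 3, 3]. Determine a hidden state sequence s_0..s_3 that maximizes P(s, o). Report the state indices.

t=0: δ = [4.167e-02, 1.042e-01, 6.944e-02, 6.944e-02]  (obs o_0=1)
t=1: δ = [8.681e-03, 1.085e-02, 2.894e-03, 1.085e-02]  ψ = [1, 1, 1, 1]  (obs o_1=1)
t=2: δ = [1.206e-03, 6.028e-04, 6.782e-04, 6.028e-04]  ψ = [1, 3, 3, 0]  (obs o_2=3)
t=3: δ = [6.698e-05, 5.023e-05, 7.535e-05, 8.372e-05]  ψ = [1, 0, 0, 0]  (obs o_3=3)
backtrack: best end state = 3; path = [1, 1, 0, 3]

path = [1, 1, 0, 3]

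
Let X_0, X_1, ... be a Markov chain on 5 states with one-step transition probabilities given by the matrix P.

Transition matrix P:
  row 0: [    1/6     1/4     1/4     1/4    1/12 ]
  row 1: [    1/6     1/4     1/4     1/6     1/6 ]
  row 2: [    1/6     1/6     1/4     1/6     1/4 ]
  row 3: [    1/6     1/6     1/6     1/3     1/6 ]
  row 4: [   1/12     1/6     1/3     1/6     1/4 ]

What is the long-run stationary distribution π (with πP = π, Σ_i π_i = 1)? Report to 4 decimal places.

Balance equations π_j = Σ_i π_i·P[i][j]:
  π_0 = 1/6·π_0 + 1/6·π_1 + 1/6·π_2 + 1/6·π_3 + 1/12·π_4
  π_1 = 1/4·π_0 + 1/4·π_1 + 1/6·π_2 + 1/6·π_3 + 1/6·π_4
  π_2 = 1/4·π_0 + 1/4·π_1 + 1/4·π_2 + 1/6·π_3 + 1/3·π_4
  π_3 = 1/4·π_0 + 1/6·π_1 + 1/6·π_2 + 1/3·π_3 + 1/6·π_4
  normalize: π_0 + π_1 + π_2 + π_3 + π_4 = 1
Solving the linear system gives exactly π = [2352/15599, 3050/15599, 3868/15599, 3355/15599, 2974/15599].

π = [0.1508, 0.1955, 0.2480, 0.2151, 0.1907]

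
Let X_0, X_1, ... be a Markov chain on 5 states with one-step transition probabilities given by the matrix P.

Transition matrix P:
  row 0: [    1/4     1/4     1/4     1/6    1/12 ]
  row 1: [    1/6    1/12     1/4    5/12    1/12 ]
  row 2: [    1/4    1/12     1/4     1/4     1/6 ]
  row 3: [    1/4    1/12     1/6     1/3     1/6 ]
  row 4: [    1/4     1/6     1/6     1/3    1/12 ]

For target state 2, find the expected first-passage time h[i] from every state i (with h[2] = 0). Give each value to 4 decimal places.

h = [4.5758, 4.6792, 0.0000, 5.0581, 5.0289]

First-step conditioning: h[2] = 0; for i ≠ 2, h[i] = 1 + Σ_k P[i][k]·h[k].
  h[0] = 1 + 1/4·h[0] + 1/4·h[1] + 1/6·h[3] + 1/12·h[4]
  h[1] = 1 + 1/6·h[0] + 1/12·h[1] + 5/12·h[3] + 1/12·h[4]
  h[3] = 1 + 1/4·h[0] + 1/12·h[1] + 1/3·h[3] + 1/6·h[4]
  h[4] = 1 + 1/4·h[0] + 1/6·h[1] + 1/3·h[3] + 1/12·h[4]
Solving the 4×4 linear system over states ≠ 2 gives exactly h = [20724/4529, 21192/4529, 0, 22908/4529, 22776/4529] (h[2] = 0 is the target).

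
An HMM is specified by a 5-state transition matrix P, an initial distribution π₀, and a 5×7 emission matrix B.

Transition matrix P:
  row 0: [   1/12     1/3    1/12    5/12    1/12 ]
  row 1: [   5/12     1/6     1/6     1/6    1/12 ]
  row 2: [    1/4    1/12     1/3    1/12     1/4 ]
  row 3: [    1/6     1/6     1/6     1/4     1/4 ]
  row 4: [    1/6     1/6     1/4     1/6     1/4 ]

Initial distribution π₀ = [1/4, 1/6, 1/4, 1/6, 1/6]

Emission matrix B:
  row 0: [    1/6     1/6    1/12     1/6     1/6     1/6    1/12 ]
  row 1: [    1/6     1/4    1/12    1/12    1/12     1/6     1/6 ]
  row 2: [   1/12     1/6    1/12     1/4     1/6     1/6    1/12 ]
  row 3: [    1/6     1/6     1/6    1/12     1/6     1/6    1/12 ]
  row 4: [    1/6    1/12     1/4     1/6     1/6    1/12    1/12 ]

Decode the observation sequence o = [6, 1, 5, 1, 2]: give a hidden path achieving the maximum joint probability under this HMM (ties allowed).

t=0: δ = [2.083e-02, 2.778e-02, 2.083e-02, 1.389e-02, 1.389e-02]  (obs o_0=6)
t=1: δ = [1.929e-03, 1.736e-03, 1.157e-03, 1.447e-03, 4.340e-04]  ψ = [1, 0, 2, 0, 2]  (obs o_1=1)
t=2: δ = [1.206e-04, 1.072e-04, 6.430e-05, 1.340e-04, 3.014e-05]  ψ = [1, 0, 2, 0, 3]  (obs o_2=5)
t=3: δ = [7.442e-06, 1.005e-05, 3.721e-06, 8.372e-06, 2.791e-06]  ψ = [1, 0, 3, 0, 3]  (obs o_3=1)
t=4: δ = [3.489e-07, 2.067e-07, 1.395e-07, 5.168e-07, 5.233e-07]  ψ = [1, 0, 1, 0, 3]  (obs o_4=2)
backtrack: best end state = 4; path = [0, 1, 0, 3, 4]

path = [0, 1, 0, 3, 4]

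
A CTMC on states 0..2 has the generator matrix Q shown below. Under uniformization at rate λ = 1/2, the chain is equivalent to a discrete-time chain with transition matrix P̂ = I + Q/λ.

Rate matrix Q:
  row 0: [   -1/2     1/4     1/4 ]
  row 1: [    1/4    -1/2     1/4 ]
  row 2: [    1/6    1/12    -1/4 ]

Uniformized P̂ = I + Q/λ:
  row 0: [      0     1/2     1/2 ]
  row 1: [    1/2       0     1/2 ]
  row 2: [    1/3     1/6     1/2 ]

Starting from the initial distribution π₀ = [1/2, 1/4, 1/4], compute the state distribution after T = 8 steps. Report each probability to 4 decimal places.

π = [0.2783, 0.2217, 0.5000]

t=0: π = [0.5000, 0.2500, 0.2500]
t=1: π = [0.2083, 0.2917, 0.5000]
t=2: π = [0.3125, 0.1875, 0.5000]
t=3: π = [0.2604, 0.2396, 0.5000]
t=4: π = [0.2865, 0.2135, 0.5000]
t=5: π = [0.2734, 0.2266, 0.5000]
t=6: π = [0.2799, 0.2201, 0.5000]
t=7: π = [0.2767, 0.2233, 0.5000]
t=8: π = [0.2783, 0.2217, 0.5000]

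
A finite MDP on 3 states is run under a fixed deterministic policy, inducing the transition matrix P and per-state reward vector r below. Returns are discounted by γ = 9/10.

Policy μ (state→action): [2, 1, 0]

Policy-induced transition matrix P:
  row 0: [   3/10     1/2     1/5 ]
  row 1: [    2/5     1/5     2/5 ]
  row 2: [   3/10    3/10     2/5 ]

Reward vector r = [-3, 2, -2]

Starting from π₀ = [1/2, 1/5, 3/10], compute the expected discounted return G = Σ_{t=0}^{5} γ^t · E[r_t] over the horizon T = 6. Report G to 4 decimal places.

t=0: π = [0.5000, 0.2000, 0.3000], E[r] = -1.7000, γ^t·E[r] = -1.700000, running G = -1.700000
t=1: π = [0.3200, 0.3800, 0.3000], E[r] = -0.8000, γ^t·E[r] = -0.720000, running G = -2.420000
t=2: π = [0.3380, 0.3260, 0.3360], E[r] = -1.0340, γ^t·E[r] = -0.837540, running G = -3.257540
t=3: π = [0.3326, 0.3350, 0.3324], E[r] = -0.9926, γ^t·E[r] = -0.723605, running G = -3.981145
t=4: π = [0.3335, 0.3330, 0.3335], E[r] = -1.0014, γ^t·E[r] = -0.657032, running G = -4.638177
t=5: π = [0.3333, 0.3334, 0.3333], E[r] = -0.9997, γ^t·E[r] = -0.590319, running G = -5.228496

G = -5.2285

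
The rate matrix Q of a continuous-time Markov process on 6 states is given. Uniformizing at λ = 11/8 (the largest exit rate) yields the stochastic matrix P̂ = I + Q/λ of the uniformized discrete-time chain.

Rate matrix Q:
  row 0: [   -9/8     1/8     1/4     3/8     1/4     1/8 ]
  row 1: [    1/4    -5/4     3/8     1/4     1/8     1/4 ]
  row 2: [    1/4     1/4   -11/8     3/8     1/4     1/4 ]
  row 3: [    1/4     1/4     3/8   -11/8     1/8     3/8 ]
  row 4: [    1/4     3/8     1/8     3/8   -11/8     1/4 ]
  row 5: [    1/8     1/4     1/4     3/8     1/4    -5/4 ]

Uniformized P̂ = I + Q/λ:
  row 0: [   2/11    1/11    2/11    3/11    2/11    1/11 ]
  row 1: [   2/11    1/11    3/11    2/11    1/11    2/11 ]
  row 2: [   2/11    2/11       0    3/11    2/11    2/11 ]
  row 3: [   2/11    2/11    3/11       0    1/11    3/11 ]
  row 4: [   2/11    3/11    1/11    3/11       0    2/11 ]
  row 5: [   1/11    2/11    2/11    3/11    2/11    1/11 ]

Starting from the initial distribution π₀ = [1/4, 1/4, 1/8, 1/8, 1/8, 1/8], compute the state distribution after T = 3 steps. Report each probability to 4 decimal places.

t=0: π = [0.2500, 0.2500, 0.1250, 0.1250, 0.1250, 0.1250]
t=1: π = [0.1705, 0.1477, 0.1818, 0.2159, 0.1250, 0.1591]
t=2: π = [0.1674, 0.1643, 0.1705, 0.2004, 0.1260, 0.1715]
t=3: π = [0.1662, 0.1631, 0.1725, 0.2031, 0.1258, 0.1692]

π = [0.1662, 0.1631, 0.1725, 0.2031, 0.1258, 0.1692]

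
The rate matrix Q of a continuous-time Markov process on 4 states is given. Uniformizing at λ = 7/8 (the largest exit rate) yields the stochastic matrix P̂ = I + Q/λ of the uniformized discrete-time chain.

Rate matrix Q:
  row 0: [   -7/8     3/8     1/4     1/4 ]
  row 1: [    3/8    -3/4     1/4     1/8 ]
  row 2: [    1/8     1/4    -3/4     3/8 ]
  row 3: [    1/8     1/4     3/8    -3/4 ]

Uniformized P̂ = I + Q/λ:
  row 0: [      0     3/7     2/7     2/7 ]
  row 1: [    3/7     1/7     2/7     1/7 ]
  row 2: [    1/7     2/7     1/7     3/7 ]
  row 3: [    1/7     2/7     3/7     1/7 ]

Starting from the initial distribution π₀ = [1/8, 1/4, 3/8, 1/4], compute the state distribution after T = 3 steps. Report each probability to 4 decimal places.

t=0: π = [0.1250, 0.2500, 0.3750, 0.2500]
t=1: π = [0.1964, 0.2679, 0.2679, 0.2679]
t=2: π = [0.1913, 0.2755, 0.2857, 0.2474]
t=3: π = [0.1942, 0.2737, 0.2802, 0.2518]

π = [0.1942, 0.2737, 0.2802, 0.2518]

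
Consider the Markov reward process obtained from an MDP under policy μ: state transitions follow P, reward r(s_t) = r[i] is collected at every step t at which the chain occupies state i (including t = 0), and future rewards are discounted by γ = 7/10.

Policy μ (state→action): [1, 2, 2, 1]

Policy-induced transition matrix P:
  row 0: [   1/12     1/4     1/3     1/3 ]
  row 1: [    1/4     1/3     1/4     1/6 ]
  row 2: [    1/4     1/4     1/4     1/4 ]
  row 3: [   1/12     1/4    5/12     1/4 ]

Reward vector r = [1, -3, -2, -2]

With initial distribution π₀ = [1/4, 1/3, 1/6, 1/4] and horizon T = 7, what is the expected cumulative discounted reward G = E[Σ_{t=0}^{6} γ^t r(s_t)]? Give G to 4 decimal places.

G = -5.1809

t=0: π = [0.2500, 0.3333, 0.1667, 0.2500], E[r] = -1.5833, γ^t·E[r] = -1.583333, running G = -1.583333
t=1: π = [0.1667, 0.2778, 0.3125, 0.2431], E[r] = -1.7778, γ^t·E[r] = -1.244444, running G = -2.827778
t=2: π = [0.1817, 0.2731, 0.3044, 0.2407], E[r] = -1.7280, γ^t·E[r] = -0.846725, running G = -3.674502
t=3: π = [0.1796, 0.2728, 0.3053, 0.2424], E[r] = -1.7340, γ^t·E[r] = -0.594758, running G = -4.269261
t=4: π = [0.1797, 0.2727, 0.3054, 0.2422], E[r] = -1.7337, γ^t·E[r] = -0.416265, running G = -4.685526
t=5: π = [0.1797, 0.2727, 0.3053, 0.2422], E[r] = -1.7337, γ^t·E[r] = -0.291380, running G = -4.976906
t=6: π = [0.1797, 0.2727, 0.3053, 0.2422], E[r] = -1.7337, γ^t·E[r] = -0.203967, running G = -5.180873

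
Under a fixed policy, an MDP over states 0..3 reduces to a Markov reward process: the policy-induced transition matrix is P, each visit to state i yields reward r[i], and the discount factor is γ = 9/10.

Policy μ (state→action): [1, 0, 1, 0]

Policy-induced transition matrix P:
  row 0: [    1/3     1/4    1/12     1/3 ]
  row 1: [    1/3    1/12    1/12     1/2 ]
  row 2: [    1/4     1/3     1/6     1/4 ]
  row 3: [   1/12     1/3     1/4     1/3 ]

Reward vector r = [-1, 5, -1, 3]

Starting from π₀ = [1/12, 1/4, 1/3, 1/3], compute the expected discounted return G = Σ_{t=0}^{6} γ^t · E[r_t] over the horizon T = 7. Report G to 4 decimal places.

t=0: π = [0.0833, 0.2500, 0.3333, 0.3333], E[r] = 1.8333, γ^t·E[r] = 1.833333, running G = 1.833333
t=1: π = [0.2222, 0.2639, 0.1667, 0.3472], E[r] = 1.9722, γ^t·E[r] = 1.775000, running G = 3.608333
t=2: π = [0.2326, 0.2488, 0.1551, 0.3634], E[r] = 1.9468, γ^t·E[r] = 1.576875, running G = 5.185208
t=3: π = [0.2296, 0.2517, 0.1568, 0.3619], E[r] = 1.9579, γ^t·E[r] = 1.427344, running G = 6.612552
t=4: π = [0.2298, 0.2513, 0.1567, 0.3622], E[r] = 1.9565, γ^t·E[r] = 1.283660, running G = 7.896212
t=5: π = [0.2297, 0.2514, 0.1568, 0.3622], E[r] = 1.9568, γ^t·E[r] = 1.155474, running G = 9.051687
t=6: π = [0.2297, 0.2513, 0.1568, 0.3622], E[r] = 1.9567, γ^t·E[r] = 1.039896, running G = 10.091583

G = 10.0916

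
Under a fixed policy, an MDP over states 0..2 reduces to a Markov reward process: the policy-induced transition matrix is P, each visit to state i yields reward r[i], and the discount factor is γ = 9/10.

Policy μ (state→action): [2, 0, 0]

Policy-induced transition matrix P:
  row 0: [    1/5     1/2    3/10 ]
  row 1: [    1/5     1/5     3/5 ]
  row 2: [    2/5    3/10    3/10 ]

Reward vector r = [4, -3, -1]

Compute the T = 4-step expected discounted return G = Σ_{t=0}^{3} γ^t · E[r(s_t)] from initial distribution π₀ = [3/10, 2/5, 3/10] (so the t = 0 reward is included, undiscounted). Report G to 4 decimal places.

G = -0.9691

t=0: π = [0.3000, 0.4000, 0.3000], E[r] = -0.3000, γ^t·E[r] = -0.300000, running G = -0.300000
t=1: π = [0.2600, 0.3200, 0.4200], E[r] = -0.3400, γ^t·E[r] = -0.306000, running G = -0.606000
t=2: π = [0.2840, 0.3200, 0.3960], E[r] = -0.2200, γ^t·E[r] = -0.178200, running G = -0.784200
t=3: π = [0.2792, 0.3248, 0.3960], E[r] = -0.2536, γ^t·E[r] = -0.184874, running G = -0.969074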